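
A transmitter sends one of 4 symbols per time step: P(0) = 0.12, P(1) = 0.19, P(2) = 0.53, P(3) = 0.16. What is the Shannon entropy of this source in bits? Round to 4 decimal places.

H = −Σ pᵢ log₂ pᵢ.
−0.12·log₂(0.12) = 0.3671
−0.19·log₂(0.19) = 0.4552
−0.53·log₂(0.53) = 0.4854
−0.16·log₂(0.16) = 0.4230
Sum ≈ 1.7308 → 1.7308 bits.

1.7308 bits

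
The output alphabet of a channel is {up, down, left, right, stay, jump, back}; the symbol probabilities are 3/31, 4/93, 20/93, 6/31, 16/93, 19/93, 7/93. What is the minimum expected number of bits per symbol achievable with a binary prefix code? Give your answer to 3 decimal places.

Repeatedly combine the two least-probable nodes; the expected code length is the sum of the merged weights.
merge 4/93 + 7/93 → 11/93
merge 3/31 + 11/93 → 20/93
merge 16/93 + 6/31 → 34/93
merge 19/93 + 20/93 → 13/31
merge 20/93 + 34/93 → 18/31
merge 13/31 + 18/31 → 1
L = 11/93 + 20/93 + 34/93 + 13/31 + 18/31 + 1 = 251/93 ≈ 2.699 bits/symbol.

2.699 bits/symbol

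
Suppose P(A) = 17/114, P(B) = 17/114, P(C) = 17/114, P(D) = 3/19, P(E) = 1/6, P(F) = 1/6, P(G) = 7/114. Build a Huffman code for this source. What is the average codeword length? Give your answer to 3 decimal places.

Repeatedly combine the two least-probable nodes; the expected code length is the sum of the merged weights.
merge 7/114 + 17/114 → 4/19
merge 17/114 + 17/114 → 17/57
merge 3/19 + 1/6 → 37/114
merge 1/6 + 4/19 → 43/114
merge 17/57 + 37/114 → 71/114
merge 43/114 + 71/114 → 1
L = 4/19 + 17/57 + 37/114 + 43/114 + 71/114 + 1 = 17/6 ≈ 2.833 bits/symbol.

2.833 bits/symbol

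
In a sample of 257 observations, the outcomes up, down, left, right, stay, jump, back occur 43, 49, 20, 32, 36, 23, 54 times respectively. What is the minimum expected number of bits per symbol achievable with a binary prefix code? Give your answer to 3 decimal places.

Probabilities are the counts divided by 257.
Repeatedly combine the two least-probable nodes; the expected code length is the sum of the merged weights.
merge 20/257 + 23/257 → 43/257
merge 32/257 + 36/257 → 68/257
merge 43/257 + 43/257 → 86/257
merge 49/257 + 54/257 → 103/257
merge 68/257 + 86/257 → 154/257
merge 103/257 + 154/257 → 1
L = 43/257 + 68/257 + 86/257 + 103/257 + 154/257 + 1 = 711/257 ≈ 2.767 bits/symbol.

2.767 bits/symbol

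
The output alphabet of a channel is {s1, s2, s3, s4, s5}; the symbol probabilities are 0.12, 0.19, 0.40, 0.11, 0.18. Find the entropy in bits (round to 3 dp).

H = −Σ pᵢ log₂ pᵢ.
−0.12·log₂(0.12) = 0.3671
−0.19·log₂(0.19) = 0.4552
−0.40·log₂(0.40) = 0.5288
−0.11·log₂(0.11) = 0.3503
−0.18·log₂(0.18) = 0.4453
Sum ≈ 2.1467 → 2.147 bits.

2.147 bits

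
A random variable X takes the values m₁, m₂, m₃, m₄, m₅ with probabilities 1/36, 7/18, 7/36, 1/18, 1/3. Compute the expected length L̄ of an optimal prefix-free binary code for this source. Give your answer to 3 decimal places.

1.972 bits/symbol

Repeatedly combine the two least-probable nodes; the expected code length is the sum of the merged weights.
merge 1/36 + 1/18 → 1/12
merge 1/12 + 7/36 → 5/18
merge 5/18 + 1/3 → 11/18
merge 7/18 + 11/18 → 1
L = 1/12 + 5/18 + 11/18 + 1 = 71/36 ≈ 1.972 bits/symbol.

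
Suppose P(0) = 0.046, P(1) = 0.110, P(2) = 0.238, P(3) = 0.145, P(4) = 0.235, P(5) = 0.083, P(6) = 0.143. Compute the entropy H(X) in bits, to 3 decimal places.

H = −Σ pᵢ log₂ pᵢ.
−0.046·log₂(0.046) = 0.2043
−0.110·log₂(0.110) = 0.3503
−0.238·log₂(0.238) = 0.4929
−0.145·log₂(0.145) = 0.4040
−0.235·log₂(0.235) = 0.4910
−0.083·log₂(0.083) = 0.2980
−0.143·log₂(0.143) = 0.4012
Sum ≈ 2.6417 → 2.642 bits.

2.642 bits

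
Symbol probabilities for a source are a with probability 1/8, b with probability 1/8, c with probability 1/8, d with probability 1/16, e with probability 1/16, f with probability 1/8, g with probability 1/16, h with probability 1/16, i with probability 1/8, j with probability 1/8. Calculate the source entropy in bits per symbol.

3.25 bits

Each probability is a power of 1/2, so log₂(1/p) is an integer.
H = Σ p·log₂(1/p) = 1/8·3 + 1/8·3 + 1/8·3 + 1/16·4 + 1/16·4 + 1/8·3 + 1/16·4 + 1/16·4 + 1/8·3 + 1/8·3 = 3.25 bits.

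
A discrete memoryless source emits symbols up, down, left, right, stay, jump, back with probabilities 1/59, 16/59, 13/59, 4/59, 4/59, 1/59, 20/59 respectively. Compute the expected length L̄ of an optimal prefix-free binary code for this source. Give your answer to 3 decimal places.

Repeatedly combine the two least-probable nodes; the expected code length is the sum of the merged weights.
merge 1/59 + 1/59 → 2/59
merge 2/59 + 4/59 → 6/59
merge 4/59 + 6/59 → 10/59
merge 10/59 + 13/59 → 23/59
merge 16/59 + 20/59 → 36/59
merge 23/59 + 36/59 → 1
L = 2/59 + 6/59 + 10/59 + 23/59 + 36/59 + 1 = 136/59 ≈ 2.305 bits/symbol.

2.305 bits/symbol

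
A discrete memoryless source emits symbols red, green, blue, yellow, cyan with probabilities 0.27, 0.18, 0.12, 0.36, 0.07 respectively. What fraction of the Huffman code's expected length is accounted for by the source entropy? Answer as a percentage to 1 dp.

96.9%

Entropy H = −Σ p log₂ p ≈ 2.1216 bits.
Huffman merges: 7/100+3/25→19/100; 9/50+19/100→37/100; 27/100+9/25→63/100; 37/100+63/100→1. L = 219/100 ≈ 2.1900.
Efficiency = H/L = 2.1216/2.1900 = 96.9%.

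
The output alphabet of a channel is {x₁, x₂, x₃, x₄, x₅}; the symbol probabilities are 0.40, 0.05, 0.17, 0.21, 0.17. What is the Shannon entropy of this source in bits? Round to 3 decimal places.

2.087 bits

H = −Σ pᵢ log₂ pᵢ.
−0.40·log₂(0.40) = 0.5288
−0.05·log₂(0.05) = 0.2161
−0.17·log₂(0.17) = 0.4346
−0.21·log₂(0.21) = 0.4728
−0.17·log₂(0.17) = 0.4346
Sum ≈ 2.0869 → 2.087 bits.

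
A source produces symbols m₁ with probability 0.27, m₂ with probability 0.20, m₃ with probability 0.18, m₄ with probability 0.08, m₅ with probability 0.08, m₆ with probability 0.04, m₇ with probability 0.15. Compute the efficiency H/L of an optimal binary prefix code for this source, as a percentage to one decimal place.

98.1%

Entropy H = −Σ p log₂ p ≈ 2.5990 bits.
Huffman merges: 1/25+2/25→3/25; 2/25+3/25→1/5; 3/20+9/50→33/100; 1/5+1/5→2/5; 27/100+33/100→3/5; 2/5+3/5→1. L = 53/20 ≈ 2.6500.
Efficiency = H/L = 2.5990/2.6500 = 98.1%.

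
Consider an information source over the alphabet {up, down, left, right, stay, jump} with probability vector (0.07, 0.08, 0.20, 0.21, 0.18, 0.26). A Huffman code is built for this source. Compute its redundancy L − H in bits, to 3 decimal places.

Entropy H = −Σ p log₂ p ≈ 2.4479 bits.
Huffman merges: 7/100+2/25→3/20; 3/20+9/50→33/100; 1/5+21/100→41/100; 13/50+33/100→59/100; 41/100+59/100→1. L = 62/25 ≈ 2.4800.
L − H = 2.4800 − 2.4479 = 0.032 bits.

0.032 bits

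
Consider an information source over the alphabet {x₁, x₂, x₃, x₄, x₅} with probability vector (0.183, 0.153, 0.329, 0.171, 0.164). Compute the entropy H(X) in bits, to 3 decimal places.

2.254 bits

H = −Σ pᵢ log₂ pᵢ.
−0.183·log₂(0.183) = 0.4484
−0.153·log₂(0.153) = 0.4144
−0.329·log₂(0.329) = 0.5277
−0.171·log₂(0.171) = 0.4357
−0.164·log₂(0.164) = 0.4278
Sum ≈ 2.2539 → 2.254 bits.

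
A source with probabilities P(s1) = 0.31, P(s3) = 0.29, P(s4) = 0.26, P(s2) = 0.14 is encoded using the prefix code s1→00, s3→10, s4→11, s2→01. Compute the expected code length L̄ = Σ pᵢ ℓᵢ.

L̄ = Σ pᵢ·ℓᵢ = 0.31·2 + 0.29·2 + 0.26·2 + 0.14·2 = 2 bits/symbol.

2 bits/symbol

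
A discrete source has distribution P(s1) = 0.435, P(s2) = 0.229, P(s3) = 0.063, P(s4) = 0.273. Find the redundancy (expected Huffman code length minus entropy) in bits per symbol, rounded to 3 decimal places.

0.085 bits

Entropy H = −Σ p log₂ p ≈ 1.7720 bits.
Huffman merges: 63/1000+229/1000→73/250; 273/1000+73/250→113/200; 87/200+113/200→1. L = 1857/1000 ≈ 1.8570.
L − H = 1.8570 − 1.7720 = 0.085 bits.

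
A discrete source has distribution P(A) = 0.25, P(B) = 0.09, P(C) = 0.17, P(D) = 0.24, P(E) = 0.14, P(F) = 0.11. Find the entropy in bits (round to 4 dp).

H = −Σ pᵢ log₂ pᵢ.
−0.25·log₂(0.25) = 0.5000
−0.09·log₂(0.09) = 0.3127
−0.17·log₂(0.17) = 0.4346
−0.24·log₂(0.24) = 0.4941
−0.14·log₂(0.14) = 0.3971
−0.11·log₂(0.11) = 0.3503
Sum ≈ 2.4888 → 2.4888 bits.

2.4888 bits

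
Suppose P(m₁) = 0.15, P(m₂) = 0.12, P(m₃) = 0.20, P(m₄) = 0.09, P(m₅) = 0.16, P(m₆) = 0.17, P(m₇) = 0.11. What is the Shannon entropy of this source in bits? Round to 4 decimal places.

2.7625 bits

H = −Σ pᵢ log₂ pᵢ.
−0.15·log₂(0.15) = 0.4105
−0.12·log₂(0.12) = 0.3671
−0.20·log₂(0.20) = 0.4644
−0.09·log₂(0.09) = 0.3127
−0.16·log₂(0.16) = 0.4230
−0.17·log₂(0.17) = 0.4346
−0.11·log₂(0.11) = 0.3503
Sum ≈ 2.7625 → 2.7625 bits.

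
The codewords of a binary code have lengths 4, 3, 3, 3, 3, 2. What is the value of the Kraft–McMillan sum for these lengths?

With common denominator 2^4 = 16: Σ 2^(−ℓᵢ) = 1/16 + 2/16 + 2/16 + 2/16 + 2/16 + 4/16 = 13/16 = 0.8125.

0.8125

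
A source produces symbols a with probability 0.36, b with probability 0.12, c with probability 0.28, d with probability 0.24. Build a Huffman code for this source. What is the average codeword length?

Repeatedly combine the two least-probable nodes; the expected code length is the sum of the merged weights.
merge 3/25 + 6/25 → 9/25
merge 7/25 + 9/25 → 16/25
merge 9/25 + 16/25 → 1
L = 9/25 + 16/25 + 1 = 2 bits/symbol.

2 bits/symbol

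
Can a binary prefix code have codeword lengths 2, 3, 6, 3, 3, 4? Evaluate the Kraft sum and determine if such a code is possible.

0.703125; yes

With common denominator 2^6 = 64: Σ 2^(−ℓᵢ) = 16/64 + 8/64 + 1/64 + 8/64 + 8/64 + 4/64 = 45/64 = 0.703125.
Kraft's inequality requires Σ ≤ 1; here Σ = 0.703125 ≤ 1, so such a prefix code exists.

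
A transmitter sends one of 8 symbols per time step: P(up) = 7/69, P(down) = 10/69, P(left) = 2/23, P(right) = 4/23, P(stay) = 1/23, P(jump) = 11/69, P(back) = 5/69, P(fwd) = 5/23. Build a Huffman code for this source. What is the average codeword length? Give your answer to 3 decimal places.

Repeatedly combine the two least-probable nodes; the expected code length is the sum of the merged weights.
merge 1/23 + 5/69 → 8/69
merge 2/23 + 7/69 → 13/69
merge 8/69 + 10/69 → 6/23
merge 11/69 + 4/23 → 1/3
merge 13/69 + 5/23 → 28/69
merge 6/23 + 1/3 → 41/69
merge 28/69 + 41/69 → 1
L = 8/69 + 13/69 + 6/23 + 1/3 + 28/69 + 41/69 + 1 = 200/69 ≈ 2.899 bits/symbol.

2.899 bits/symbol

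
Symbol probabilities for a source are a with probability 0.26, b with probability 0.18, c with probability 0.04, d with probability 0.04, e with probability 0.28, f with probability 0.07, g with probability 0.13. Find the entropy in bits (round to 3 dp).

2.488 bits

H = −Σ pᵢ log₂ pᵢ.
−0.26·log₂(0.26) = 0.5053
−0.18·log₂(0.18) = 0.4453
−0.04·log₂(0.04) = 0.1858
−0.04·log₂(0.04) = 0.1858
−0.28·log₂(0.28) = 0.5142
−0.07·log₂(0.07) = 0.2686
−0.13·log₂(0.13) = 0.3826
Sum ≈ 2.4875 → 2.488 bits.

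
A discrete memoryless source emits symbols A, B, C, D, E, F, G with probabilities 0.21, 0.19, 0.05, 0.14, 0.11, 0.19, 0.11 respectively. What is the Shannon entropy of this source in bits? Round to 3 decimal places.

2.697 bits

H = −Σ pᵢ log₂ pᵢ.
−0.21·log₂(0.21) = 0.4728
−0.19·log₂(0.19) = 0.4552
−0.05·log₂(0.05) = 0.2161
−0.14·log₂(0.14) = 0.3971
−0.11·log₂(0.11) = 0.3503
−0.19·log₂(0.19) = 0.4552
−0.11·log₂(0.11) = 0.3503
Sum ≈ 2.6971 → 2.697 bits.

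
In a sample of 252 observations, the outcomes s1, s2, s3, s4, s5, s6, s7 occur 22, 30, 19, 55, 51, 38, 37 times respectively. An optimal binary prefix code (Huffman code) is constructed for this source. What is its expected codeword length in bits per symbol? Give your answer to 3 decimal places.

2.742 bits/symbol

Probabilities are the counts divided by 252.
Repeatedly combine the two least-probable nodes; the expected code length is the sum of the merged weights.
merge 19/252 + 11/126 → 41/252
merge 5/42 + 37/252 → 67/252
merge 19/126 + 41/252 → 79/252
merge 17/84 + 55/252 → 53/126
merge 67/252 + 79/252 → 73/126
merge 53/126 + 73/126 → 1
L = 41/252 + 67/252 + 79/252 + 53/126 + 73/126 + 1 = 691/252 ≈ 2.742 bits/symbol.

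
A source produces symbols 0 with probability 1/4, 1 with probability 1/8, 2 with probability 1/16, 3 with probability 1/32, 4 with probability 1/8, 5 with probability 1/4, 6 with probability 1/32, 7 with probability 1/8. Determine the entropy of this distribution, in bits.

2.6875 bits

Each probability is a power of 1/2, so log₂(1/p) is an integer.
H = Σ p·log₂(1/p) = 1/4·2 + 1/8·3 + 1/16·4 + 1/32·5 + 1/8·3 + 1/4·2 + 1/32·5 + 1/8·3 = 2.6875 bits.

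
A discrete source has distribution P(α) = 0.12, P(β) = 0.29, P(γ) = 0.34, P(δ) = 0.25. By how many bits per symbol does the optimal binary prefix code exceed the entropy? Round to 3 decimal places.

Entropy H = −Σ p log₂ p ≈ 1.9141 bits.
Huffman merges: 3/25+1/4→37/100; 29/100+17/50→63/100; 37/100+63/100→1. L = 2 ≈ 2.0000.
L − H = 2.0000 − 1.9141 = 0.086 bits.

0.086 bits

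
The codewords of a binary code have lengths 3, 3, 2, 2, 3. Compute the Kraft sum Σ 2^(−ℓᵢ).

With common denominator 2^3 = 8: Σ 2^(−ℓᵢ) = 1/8 + 1/8 + 2/8 + 2/8 + 1/8 = 7/8 = 0.875.

0.875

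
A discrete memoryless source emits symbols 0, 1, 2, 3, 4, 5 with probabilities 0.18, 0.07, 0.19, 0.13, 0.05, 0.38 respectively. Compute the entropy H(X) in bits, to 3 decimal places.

H = −Σ pᵢ log₂ pᵢ.
−0.18·log₂(0.18) = 0.4453
−0.07·log₂(0.07) = 0.2686
−0.19·log₂(0.19) = 0.4552
−0.13·log₂(0.13) = 0.3826
−0.05·log₂(0.05) = 0.2161
−0.38·log₂(0.38) = 0.5305
Sum ≈ 2.2983 → 2.298 bits.

2.298 bits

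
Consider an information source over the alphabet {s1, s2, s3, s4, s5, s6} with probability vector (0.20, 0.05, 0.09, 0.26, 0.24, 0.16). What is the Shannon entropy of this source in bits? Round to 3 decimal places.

2.416 bits

H = −Σ pᵢ log₂ pᵢ.
−0.20·log₂(0.20) = 0.4644
−0.05·log₂(0.05) = 0.2161
−0.09·log₂(0.09) = 0.3127
−0.26·log₂(0.26) = 0.5053
−0.24·log₂(0.24) = 0.4941
−0.16·log₂(0.16) = 0.4230
Sum ≈ 2.4156 → 2.416 bits.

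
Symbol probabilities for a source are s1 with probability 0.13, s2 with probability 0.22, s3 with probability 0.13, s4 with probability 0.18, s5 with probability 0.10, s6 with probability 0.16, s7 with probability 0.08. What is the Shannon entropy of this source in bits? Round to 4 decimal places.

2.7379 bits

H = −Σ pᵢ log₂ pᵢ.
−0.13·log₂(0.13) = 0.3826
−0.22·log₂(0.22) = 0.4806
−0.13·log₂(0.13) = 0.3826
−0.18·log₂(0.18) = 0.4453
−0.10·log₂(0.10) = 0.3322
−0.16·log₂(0.16) = 0.4230
−0.08·log₂(0.08) = 0.2915
Sum ≈ 2.7379 → 2.7379 bits.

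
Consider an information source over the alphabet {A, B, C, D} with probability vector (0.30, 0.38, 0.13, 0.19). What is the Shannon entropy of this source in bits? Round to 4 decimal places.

1.8894 bits

H = −Σ pᵢ log₂ pᵢ.
−0.30·log₂(0.30) = 0.5211
−0.38·log₂(0.38) = 0.5305
−0.13·log₂(0.13) = 0.3826
−0.19·log₂(0.19) = 0.4552
Sum ≈ 1.8894 → 1.8894 bits.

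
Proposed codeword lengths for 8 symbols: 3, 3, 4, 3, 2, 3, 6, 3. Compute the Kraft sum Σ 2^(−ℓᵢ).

With common denominator 2^6 = 64: Σ 2^(−ℓᵢ) = 8/64 + 8/64 + 4/64 + 8/64 + 16/64 + 8/64 + 1/64 + 8/64 = 61/64 = 0.953125.

0.953125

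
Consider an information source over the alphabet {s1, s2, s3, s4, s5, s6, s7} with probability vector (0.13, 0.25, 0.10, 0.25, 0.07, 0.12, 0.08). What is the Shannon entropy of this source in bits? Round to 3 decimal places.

H = −Σ pᵢ log₂ pᵢ.
−0.13·log₂(0.13) = 0.3826
−0.25·log₂(0.25) = 0.5000
−0.10·log₂(0.10) = 0.3322
−0.25·log₂(0.25) = 0.5000
−0.07·log₂(0.07) = 0.2686
−0.12·log₂(0.12) = 0.3671
−0.08·log₂(0.08) = 0.2915
Sum ≈ 2.6420 → 2.642 bits.

2.642 bits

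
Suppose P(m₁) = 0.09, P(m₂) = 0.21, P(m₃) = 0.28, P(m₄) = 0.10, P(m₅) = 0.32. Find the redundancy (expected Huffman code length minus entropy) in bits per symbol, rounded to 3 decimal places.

Entropy H = −Σ p log₂ p ≈ 2.1579 bits.
Huffman merges: 9/100+1/10→19/100; 19/100+21/100→2/5; 7/25+8/25→3/5; 2/5+3/5→1. L = 219/100 ≈ 2.1900.
L − H = 2.1900 − 2.1579 = 0.032 bits.

0.032 bits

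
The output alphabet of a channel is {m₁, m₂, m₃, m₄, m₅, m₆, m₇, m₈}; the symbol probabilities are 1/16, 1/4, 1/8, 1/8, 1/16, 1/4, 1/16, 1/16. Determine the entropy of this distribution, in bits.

2.75 bits

Each probability is a power of 1/2, so log₂(1/p) is an integer.
H = Σ p·log₂(1/p) = 1/16·4 + 1/4·2 + 1/8·3 + 1/8·3 + 1/16·4 + 1/4·2 + 1/16·4 + 1/16·4 = 2.75 bits.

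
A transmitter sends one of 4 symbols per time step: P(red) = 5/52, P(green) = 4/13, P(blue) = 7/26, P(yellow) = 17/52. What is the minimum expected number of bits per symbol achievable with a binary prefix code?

Repeatedly combine the two least-probable nodes; the expected code length is the sum of the merged weights.
merge 5/52 + 7/26 → 19/52
merge 4/13 + 17/52 → 33/52
merge 19/52 + 33/52 → 1
L = 19/52 + 33/52 + 1 = 2 bits/symbol.

2 bits/symbol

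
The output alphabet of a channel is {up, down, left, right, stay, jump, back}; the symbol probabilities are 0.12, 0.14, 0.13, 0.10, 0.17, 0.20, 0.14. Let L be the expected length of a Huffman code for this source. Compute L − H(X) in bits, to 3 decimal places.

0.025 bits

Entropy H = −Σ p log₂ p ≈ 2.7751 bits.
Huffman merges: 1/10+3/25→11/50; 13/100+7/50→27/100; 7/50+17/100→31/100; 1/5+11/50→21/50; 27/100+31/100→29/50; 21/50+29/50→1. L = 14/5 ≈ 2.8000.
L − H = 2.8000 − 2.7751 = 0.025 bits.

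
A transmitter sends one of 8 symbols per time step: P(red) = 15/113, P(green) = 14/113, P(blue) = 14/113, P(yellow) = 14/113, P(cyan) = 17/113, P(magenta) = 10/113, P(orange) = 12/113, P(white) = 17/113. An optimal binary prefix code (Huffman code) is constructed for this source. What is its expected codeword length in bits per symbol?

3 bits/symbol

Repeatedly combine the two least-probable nodes; the expected code length is the sum of the merged weights.
merge 10/113 + 12/113 → 22/113
merge 14/113 + 14/113 → 28/113
merge 14/113 + 15/113 → 29/113
merge 17/113 + 17/113 → 34/113
merge 22/113 + 28/113 → 50/113
merge 29/113 + 34/113 → 63/113
merge 50/113 + 63/113 → 1
L = 22/113 + 28/113 + 29/113 + 34/113 + 50/113 + 63/113 + 1 = 3 bits/symbol.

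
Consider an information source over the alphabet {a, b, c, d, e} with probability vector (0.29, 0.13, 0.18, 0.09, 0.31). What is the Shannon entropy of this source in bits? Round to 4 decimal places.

H = −Σ pᵢ log₂ pᵢ.
−0.29·log₂(0.29) = 0.5179
−0.13·log₂(0.13) = 0.3826
−0.18·log₂(0.18) = 0.4453
−0.09·log₂(0.09) = 0.3127
−0.31·log₂(0.31) = 0.5238
Sum ≈ 2.1823 → 2.1823 bits.

2.1823 bits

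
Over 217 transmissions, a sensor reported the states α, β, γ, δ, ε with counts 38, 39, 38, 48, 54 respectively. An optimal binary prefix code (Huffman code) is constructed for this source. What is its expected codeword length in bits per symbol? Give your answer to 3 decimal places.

Probabilities are the counts divided by 217.
Repeatedly combine the two least-probable nodes; the expected code length is the sum of the merged weights.
merge 38/217 + 38/217 → 76/217
merge 39/217 + 48/217 → 87/217
merge 54/217 + 76/217 → 130/217
merge 87/217 + 130/217 → 1
L = 76/217 + 87/217 + 130/217 + 1 = 510/217 ≈ 2.350 bits/symbol.

2.350 bits/symbol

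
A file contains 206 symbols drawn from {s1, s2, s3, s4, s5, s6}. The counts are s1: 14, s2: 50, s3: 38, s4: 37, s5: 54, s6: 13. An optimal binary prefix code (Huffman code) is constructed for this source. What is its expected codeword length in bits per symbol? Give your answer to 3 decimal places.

2.442 bits/symbol

Probabilities are the counts divided by 206.
Repeatedly combine the two least-probable nodes; the expected code length is the sum of the merged weights.
merge 13/206 + 7/103 → 27/206
merge 27/206 + 37/206 → 32/103
merge 19/103 + 25/103 → 44/103
merge 27/103 + 32/103 → 59/103
merge 44/103 + 59/103 → 1
L = 27/206 + 32/103 + 44/103 + 59/103 + 1 = 503/206 ≈ 2.442 bits/symbol.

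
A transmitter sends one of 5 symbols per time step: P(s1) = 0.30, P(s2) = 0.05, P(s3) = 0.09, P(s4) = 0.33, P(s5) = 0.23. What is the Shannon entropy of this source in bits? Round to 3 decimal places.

H = −Σ pᵢ log₂ pᵢ.
−0.30·log₂(0.30) = 0.5211
−0.05·log₂(0.05) = 0.2161
−0.09·log₂(0.09) = 0.3127
−0.33·log₂(0.33) = 0.5278
−0.23·log₂(0.23) = 0.4877
Sum ≈ 2.0653 → 2.065 bits.

2.065 bits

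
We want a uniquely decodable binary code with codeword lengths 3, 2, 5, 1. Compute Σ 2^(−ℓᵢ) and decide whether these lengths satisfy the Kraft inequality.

With common denominator 2^5 = 32: Σ 2^(−ℓᵢ) = 4/32 + 8/32 + 1/32 + 16/32 = 29/32 = 0.90625.
Kraft's inequality requires Σ ≤ 1; here Σ = 0.90625 ≤ 1, so such a prefix code exists.

0.90625; yes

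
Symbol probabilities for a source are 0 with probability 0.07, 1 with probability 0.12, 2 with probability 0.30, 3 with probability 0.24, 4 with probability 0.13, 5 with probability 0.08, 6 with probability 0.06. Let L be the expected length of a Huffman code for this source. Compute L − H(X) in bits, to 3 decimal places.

0.021 bits

Entropy H = −Σ p log₂ p ≈ 2.5685 bits.
Huffman merges: 3/50+7/100→13/100; 2/25+3/25→1/5; 13/100+13/100→13/50; 1/5+6/25→11/25; 13/50+3/10→14/25; 11/25+14/25→1. L = 259/100 ≈ 2.5900.
L − H = 2.5900 − 2.5685 = 0.021 bits.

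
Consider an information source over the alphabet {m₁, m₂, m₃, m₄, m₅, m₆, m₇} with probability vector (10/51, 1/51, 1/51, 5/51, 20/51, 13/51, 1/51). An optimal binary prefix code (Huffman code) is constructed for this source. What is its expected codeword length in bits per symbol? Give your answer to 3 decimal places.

2.216 bits/symbol

Repeatedly combine the two least-probable nodes; the expected code length is the sum of the merged weights.
merge 1/51 + 1/51 → 2/51
merge 1/51 + 2/51 → 1/17
merge 1/17 + 5/51 → 8/51
merge 8/51 + 10/51 → 6/17
merge 13/51 + 6/17 → 31/51
merge 20/51 + 31/51 → 1
L = 2/51 + 1/17 + 8/51 + 6/17 + 31/51 + 1 = 113/51 ≈ 2.216 bits/symbol.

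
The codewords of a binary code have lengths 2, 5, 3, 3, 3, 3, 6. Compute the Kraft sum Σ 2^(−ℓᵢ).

With common denominator 2^6 = 64: Σ 2^(−ℓᵢ) = 16/64 + 2/64 + 8/64 + 8/64 + 8/64 + 8/64 + 1/64 = 51/64 = 0.796875.

0.796875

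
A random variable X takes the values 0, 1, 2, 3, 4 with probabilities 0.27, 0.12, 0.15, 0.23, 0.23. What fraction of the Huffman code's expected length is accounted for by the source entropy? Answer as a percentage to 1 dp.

Entropy H = −Σ p log₂ p ≈ 2.2630 bits.
Huffman merges: 3/25+3/20→27/100; 23/100+23/100→23/50; 27/100+27/100→27/50; 23/50+27/50→1. L = 227/100 ≈ 2.2700.
Efficiency = H/L = 2.2630/2.2700 = 99.7%.

99.7%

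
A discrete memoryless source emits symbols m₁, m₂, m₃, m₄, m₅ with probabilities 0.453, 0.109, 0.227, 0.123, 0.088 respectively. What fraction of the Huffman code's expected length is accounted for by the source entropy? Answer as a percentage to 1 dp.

Entropy H = −Σ p log₂ p ≈ 2.0321 bits.
Huffman merges: 11/125+109/1000→197/1000; 123/1000+197/1000→8/25; 227/1000+8/25→547/1000; 453/1000+547/1000→1. L = 258/125 ≈ 2.0640.
Efficiency = H/L = 2.0321/2.0640 = 98.5%.

98.5%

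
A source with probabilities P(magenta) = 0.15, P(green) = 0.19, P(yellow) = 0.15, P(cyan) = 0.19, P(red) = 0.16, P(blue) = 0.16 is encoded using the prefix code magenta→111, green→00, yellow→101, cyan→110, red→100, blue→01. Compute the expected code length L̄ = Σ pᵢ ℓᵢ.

L̄ = Σ pᵢ·ℓᵢ = 0.15·3 + 0.19·2 + 0.15·3 + 0.19·3 + 0.16·3 + 0.16·2 = 2.65 bits/symbol.

2.65 bits/symbol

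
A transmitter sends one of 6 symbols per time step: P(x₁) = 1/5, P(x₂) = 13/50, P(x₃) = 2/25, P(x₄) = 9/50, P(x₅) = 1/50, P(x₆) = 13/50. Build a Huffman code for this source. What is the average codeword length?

2.38 bits/symbol

Repeatedly combine the two least-probable nodes; the expected code length is the sum of the merged weights.
merge 1/50 + 2/25 → 1/10
merge 1/10 + 9/50 → 7/25
merge 1/5 + 13/50 → 23/50
merge 13/50 + 7/25 → 27/50
merge 23/50 + 27/50 → 1
L = 1/10 + 7/25 + 23/50 + 27/50 + 1 = 119/50 = 2.38 bits/symbol.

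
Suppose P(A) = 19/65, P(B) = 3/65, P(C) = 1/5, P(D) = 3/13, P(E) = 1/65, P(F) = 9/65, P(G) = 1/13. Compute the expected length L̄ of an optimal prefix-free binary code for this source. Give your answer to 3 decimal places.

Repeatedly combine the two least-probable nodes; the expected code length is the sum of the merged weights.
merge 1/65 + 3/65 → 4/65
merge 4/65 + 1/13 → 9/65
merge 9/65 + 9/65 → 18/65
merge 1/5 + 3/13 → 28/65
merge 18/65 + 19/65 → 37/65
merge 28/65 + 37/65 → 1
L = 4/65 + 9/65 + 18/65 + 28/65 + 37/65 + 1 = 161/65 ≈ 2.477 bits/symbol.

2.477 bits/symbol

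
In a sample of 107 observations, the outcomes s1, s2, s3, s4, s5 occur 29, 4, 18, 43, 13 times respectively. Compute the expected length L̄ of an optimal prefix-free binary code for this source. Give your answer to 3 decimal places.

2.084 bits/symbol

Probabilities are the counts divided by 107.
Repeatedly combine the two least-probable nodes; the expected code length is the sum of the merged weights.
merge 4/107 + 13/107 → 17/107
merge 17/107 + 18/107 → 35/107
merge 29/107 + 35/107 → 64/107
merge 43/107 + 64/107 → 1
L = 17/107 + 35/107 + 64/107 + 1 = 223/107 ≈ 2.084 bits/symbol.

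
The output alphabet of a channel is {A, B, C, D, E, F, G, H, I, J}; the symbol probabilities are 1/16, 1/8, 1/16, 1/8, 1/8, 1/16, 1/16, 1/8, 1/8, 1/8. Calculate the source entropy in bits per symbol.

3.25 bits

Each probability is a power of 1/2, so log₂(1/p) is an integer.
H = Σ p·log₂(1/p) = 1/16·4 + 1/8·3 + 1/16·4 + 1/8·3 + 1/8·3 + 1/16·4 + 1/16·4 + 1/8·3 + 1/8·3 + 1/8·3 = 3.25 bits.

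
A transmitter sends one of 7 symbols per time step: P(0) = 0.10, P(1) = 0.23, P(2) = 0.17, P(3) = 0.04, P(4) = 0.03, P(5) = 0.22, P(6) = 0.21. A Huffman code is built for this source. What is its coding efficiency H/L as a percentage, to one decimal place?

98.7%

Entropy H = −Σ p log₂ p ≈ 2.5454 bits.
Huffman merges: 3/100+1/25→7/100; 7/100+1/10→17/100; 17/100+17/100→17/50; 21/100+11/50→43/100; 23/100+17/50→57/100; 43/100+57/100→1. L = 129/50 ≈ 2.5800.
Efficiency = H/L = 2.5454/2.5800 = 98.7%.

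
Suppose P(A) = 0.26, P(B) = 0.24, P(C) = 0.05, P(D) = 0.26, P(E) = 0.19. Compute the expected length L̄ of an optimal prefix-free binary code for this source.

2.24 bits/symbol

Repeatedly combine the two least-probable nodes; the expected code length is the sum of the merged weights.
merge 1/20 + 19/100 → 6/25
merge 6/25 + 6/25 → 12/25
merge 13/50 + 13/50 → 13/25
merge 12/25 + 13/25 → 1
L = 6/25 + 12/25 + 13/25 + 1 = 56/25 = 2.24 bits/symbol.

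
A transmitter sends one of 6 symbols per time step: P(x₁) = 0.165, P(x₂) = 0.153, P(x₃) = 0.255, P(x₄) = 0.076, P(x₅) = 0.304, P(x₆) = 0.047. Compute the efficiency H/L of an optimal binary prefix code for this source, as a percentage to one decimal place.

Entropy H = −Σ p log₂ p ≈ 2.3581 bits.
Huffman merges: 47/1000+19/250→123/1000; 123/1000+153/1000→69/250; 33/200+51/200→21/50; 69/250+38/125→29/50; 21/50+29/50→1. L = 2399/1000 ≈ 2.3990.
Efficiency = H/L = 2.3581/2.3990 = 98.3%.

98.3%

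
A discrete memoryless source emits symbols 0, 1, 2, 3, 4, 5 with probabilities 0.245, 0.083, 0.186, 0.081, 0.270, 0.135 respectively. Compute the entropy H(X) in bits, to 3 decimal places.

2.440 bits

H = −Σ pᵢ log₂ pᵢ.
−0.245·log₂(0.245) = 0.4971
−0.083·log₂(0.083) = 0.2980
−0.186·log₂(0.186) = 0.4514
−0.081·log₂(0.081) = 0.2937
−0.270·log₂(0.270) = 0.5100
−0.135·log₂(0.135) = 0.3900
Sum ≈ 2.4403 → 2.440 bits.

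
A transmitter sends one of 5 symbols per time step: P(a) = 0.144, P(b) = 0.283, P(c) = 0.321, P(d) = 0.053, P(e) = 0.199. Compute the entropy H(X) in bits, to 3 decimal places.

H = −Σ pᵢ log₂ pᵢ.
−0.144·log₂(0.144) = 0.4026
−0.283·log₂(0.283) = 0.5154
−0.321·log₂(0.321) = 0.5262
−0.053·log₂(0.053) = 0.2246
−0.199·log₂(0.199) = 0.4635
Sum ≈ 2.1323 → 2.132 bits.

2.132 bits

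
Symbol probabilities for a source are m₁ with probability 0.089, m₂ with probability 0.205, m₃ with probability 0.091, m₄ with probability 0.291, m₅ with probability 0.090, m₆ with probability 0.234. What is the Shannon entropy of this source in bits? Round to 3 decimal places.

2.415 bits

H = −Σ pᵢ log₂ pᵢ.
−0.089·log₂(0.089) = 0.3106
−0.205·log₂(0.205) = 0.4687
−0.091·log₂(0.091) = 0.3147
−0.291·log₂(0.291) = 0.5182
−0.090·log₂(0.090) = 0.3127
−0.234·log₂(0.234) = 0.4903
Sum ≈ 2.4152 → 2.415 bits.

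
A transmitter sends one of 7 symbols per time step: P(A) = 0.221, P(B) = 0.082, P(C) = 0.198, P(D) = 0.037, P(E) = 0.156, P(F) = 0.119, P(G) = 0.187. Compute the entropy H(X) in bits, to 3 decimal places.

H = −Σ pᵢ log₂ pᵢ.
−0.221·log₂(0.221) = 0.4813
−0.082·log₂(0.082) = 0.2959
−0.198·log₂(0.198) = 0.4626
−0.037·log₂(0.037) = 0.1760
−0.156·log₂(0.156) = 0.4181
−0.119·log₂(0.119) = 0.3654
−0.187·log₂(0.187) = 0.4523
Sum ≈ 2.6517 → 2.652 bits.

2.652 bits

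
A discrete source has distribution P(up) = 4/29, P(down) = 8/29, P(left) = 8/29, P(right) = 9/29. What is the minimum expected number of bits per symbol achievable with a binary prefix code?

2 bits/symbol

Repeatedly combine the two least-probable nodes; the expected code length is the sum of the merged weights.
merge 4/29 + 8/29 → 12/29
merge 8/29 + 9/29 → 17/29
merge 12/29 + 17/29 → 1
L = 12/29 + 17/29 + 1 = 2 bits/symbol.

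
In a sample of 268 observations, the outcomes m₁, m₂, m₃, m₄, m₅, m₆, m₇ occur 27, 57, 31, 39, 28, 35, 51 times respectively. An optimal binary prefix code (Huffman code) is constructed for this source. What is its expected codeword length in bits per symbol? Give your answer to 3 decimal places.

2.787 bits/symbol

Probabilities are the counts divided by 268.
Repeatedly combine the two least-probable nodes; the expected code length is the sum of the merged weights.
merge 27/268 + 7/67 → 55/268
merge 31/268 + 35/268 → 33/134
merge 39/268 + 51/268 → 45/134
merge 55/268 + 57/268 → 28/67
merge 33/134 + 45/134 → 39/67
merge 28/67 + 39/67 → 1
L = 55/268 + 33/134 + 45/134 + 28/67 + 39/67 + 1 = 747/268 ≈ 2.787 bits/symbol.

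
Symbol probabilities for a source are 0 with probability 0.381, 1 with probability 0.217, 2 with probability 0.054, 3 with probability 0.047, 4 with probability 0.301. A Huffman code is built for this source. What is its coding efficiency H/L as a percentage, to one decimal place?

96.4%

Entropy H = −Σ p log₂ p ≈ 1.9648 bits.
Huffman merges: 47/1000+27/500→101/1000; 101/1000+217/1000→159/500; 301/1000+159/500→619/1000; 381/1000+619/1000→1. L = 1019/500 ≈ 2.0380.
Efficiency = H/L = 1.9648/2.0380 = 96.4%.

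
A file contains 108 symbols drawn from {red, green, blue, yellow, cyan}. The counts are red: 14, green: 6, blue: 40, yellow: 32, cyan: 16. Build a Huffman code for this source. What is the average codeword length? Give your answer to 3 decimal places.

Probabilities are the counts divided by 108.
Repeatedly combine the two least-probable nodes; the expected code length is the sum of the merged weights.
merge 1/18 + 7/54 → 5/27
merge 4/27 + 5/27 → 1/3
merge 8/27 + 1/3 → 17/27
merge 10/27 + 17/27 → 1
L = 5/27 + 1/3 + 17/27 + 1 = 58/27 ≈ 2.148 bits/symbol.

2.148 bits/symbol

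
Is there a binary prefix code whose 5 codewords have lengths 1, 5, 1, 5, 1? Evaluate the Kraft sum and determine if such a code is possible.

With common denominator 2^5 = 32: Σ 2^(−ℓᵢ) = 16/32 + 1/32 + 16/32 + 1/32 + 16/32 = 50/32 = 1.5625.
Kraft's inequality requires Σ ≤ 1; here Σ = 1.5625 > 1, so no such prefix code exists.

1.5625; no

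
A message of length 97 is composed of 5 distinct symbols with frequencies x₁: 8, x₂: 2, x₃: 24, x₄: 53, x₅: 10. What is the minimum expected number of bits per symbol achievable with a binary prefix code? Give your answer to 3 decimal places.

Probabilities are the counts divided by 97.
Repeatedly combine the two least-probable nodes; the expected code length is the sum of the merged weights.
merge 2/97 + 8/97 → 10/97
merge 10/97 + 10/97 → 20/97
merge 20/97 + 24/97 → 44/97
merge 44/97 + 53/97 → 1
L = 10/97 + 20/97 + 44/97 + 1 = 171/97 ≈ 1.763 bits/symbol.

1.763 bits/symbol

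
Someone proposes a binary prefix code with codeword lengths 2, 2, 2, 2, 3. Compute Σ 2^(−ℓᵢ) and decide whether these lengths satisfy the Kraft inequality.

With common denominator 2^3 = 8: Σ 2^(−ℓᵢ) = 2/8 + 2/8 + 2/8 + 2/8 + 1/8 = 9/8 = 1.125.
Kraft's inequality requires Σ ≤ 1; here Σ = 1.125 > 1, so no such prefix code exists.

1.125; no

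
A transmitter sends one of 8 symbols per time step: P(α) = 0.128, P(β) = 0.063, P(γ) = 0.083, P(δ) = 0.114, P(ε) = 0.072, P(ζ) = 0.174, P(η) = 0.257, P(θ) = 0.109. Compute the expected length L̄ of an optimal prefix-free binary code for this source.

Repeatedly combine the two least-probable nodes; the expected code length is the sum of the merged weights.
merge 63/1000 + 9/125 → 27/200
merge 83/1000 + 109/1000 → 24/125
merge 57/500 + 16/125 → 121/500
merge 27/200 + 87/500 → 309/1000
merge 24/125 + 121/500 → 217/500
merge 257/1000 + 309/1000 → 283/500
merge 217/500 + 283/500 → 1
L = 27/200 + 24/125 + 121/500 + 309/1000 + 217/500 + 283/500 + 1 = 1439/500 = 2.878 bits/symbol.

2.878 bits/symbol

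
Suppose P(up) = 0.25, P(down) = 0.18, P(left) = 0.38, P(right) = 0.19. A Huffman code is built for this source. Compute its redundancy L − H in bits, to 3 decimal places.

0.059 bits

Entropy H = −Σ p log₂ p ≈ 1.9310 bits.
Huffman merges: 9/50+19/100→37/100; 1/4+37/100→31/50; 19/50+31/50→1. L = 199/100 ≈ 1.9900.
L − H = 1.9900 − 1.9310 = 0.059 bits.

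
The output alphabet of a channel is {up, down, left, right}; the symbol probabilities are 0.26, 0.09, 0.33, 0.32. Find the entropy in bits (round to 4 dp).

1.8718 bits

H = −Σ pᵢ log₂ pᵢ.
−0.26·log₂(0.26) = 0.5053
−0.09·log₂(0.09) = 0.3127
−0.33·log₂(0.33) = 0.5278
−0.32·log₂(0.32) = 0.5260
Sum ≈ 1.8718 → 1.8718 bits.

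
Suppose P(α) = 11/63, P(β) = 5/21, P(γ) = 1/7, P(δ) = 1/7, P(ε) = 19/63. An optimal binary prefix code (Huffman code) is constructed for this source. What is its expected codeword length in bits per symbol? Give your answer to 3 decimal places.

Repeatedly combine the two least-probable nodes; the expected code length is the sum of the merged weights.
merge 1/7 + 1/7 → 2/7
merge 11/63 + 5/21 → 26/63
merge 2/7 + 19/63 → 37/63
merge 26/63 + 37/63 → 1
L = 2/7 + 26/63 + 37/63 + 1 = 16/7 ≈ 2.286 bits/symbol.

2.286 bits/symbol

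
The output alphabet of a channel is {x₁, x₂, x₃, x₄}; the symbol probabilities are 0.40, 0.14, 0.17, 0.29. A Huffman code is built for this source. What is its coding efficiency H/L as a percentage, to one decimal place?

98.3%

Entropy H = −Σ p log₂ p ≈ 1.8784 bits.
Huffman merges: 7/50+17/100→31/100; 29/100+31/100→3/5; 2/5+3/5→1. L = 191/100 ≈ 1.9100.
Efficiency = H/L = 1.8784/1.9100 = 98.3%.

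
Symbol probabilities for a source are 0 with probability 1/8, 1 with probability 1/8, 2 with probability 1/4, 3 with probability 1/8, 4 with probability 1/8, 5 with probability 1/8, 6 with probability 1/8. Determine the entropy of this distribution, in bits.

Each probability is a power of 1/2, so log₂(1/p) is an integer.
H = Σ p·log₂(1/p) = 1/8·3 + 1/8·3 + 1/4·2 + 1/8·3 + 1/8·3 + 1/8·3 + 1/8·3 = 2.75 bits.

2.75 bits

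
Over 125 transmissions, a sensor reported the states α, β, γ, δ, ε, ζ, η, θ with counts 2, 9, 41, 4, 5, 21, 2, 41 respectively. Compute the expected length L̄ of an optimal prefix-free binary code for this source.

2.376 bits/symbol

Probabilities are the counts divided by 125.
Repeatedly combine the two least-probable nodes; the expected code length is the sum of the merged weights.
merge 2/125 + 2/125 → 4/125
merge 4/125 + 4/125 → 8/125
merge 1/25 + 8/125 → 13/125
merge 9/125 + 13/125 → 22/125
merge 21/125 + 22/125 → 43/125
merge 41/125 + 41/125 → 82/125
merge 43/125 + 82/125 → 1
L = 4/125 + 8/125 + 13/125 + 22/125 + 43/125 + 82/125 + 1 = 297/125 = 2.376 bits/symbol.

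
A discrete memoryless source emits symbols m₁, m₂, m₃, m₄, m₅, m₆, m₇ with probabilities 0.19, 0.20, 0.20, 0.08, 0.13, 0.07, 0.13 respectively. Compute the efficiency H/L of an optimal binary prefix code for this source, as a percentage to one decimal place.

Entropy H = −Σ p log₂ p ≈ 2.7093 bits.
Huffman merges: 7/100+2/25→3/20; 13/100+13/100→13/50; 3/20+19/100→17/50; 1/5+1/5→2/5; 13/50+17/50→3/5; 2/5+3/5→1. L = 11/4 ≈ 2.7500.
Efficiency = H/L = 2.7093/2.7500 = 98.5%.

98.5%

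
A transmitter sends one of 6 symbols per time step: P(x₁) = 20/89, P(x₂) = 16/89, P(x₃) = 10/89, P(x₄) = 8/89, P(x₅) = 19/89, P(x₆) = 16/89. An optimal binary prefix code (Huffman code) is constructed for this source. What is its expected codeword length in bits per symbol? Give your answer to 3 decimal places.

Repeatedly combine the two least-probable nodes; the expected code length is the sum of the merged weights.
merge 8/89 + 10/89 → 18/89
merge 16/89 + 16/89 → 32/89
merge 18/89 + 19/89 → 37/89
merge 20/89 + 32/89 → 52/89
merge 37/89 + 52/89 → 1
L = 18/89 + 32/89 + 37/89 + 52/89 + 1 = 228/89 ≈ 2.562 bits/symbol.

2.562 bits/symbol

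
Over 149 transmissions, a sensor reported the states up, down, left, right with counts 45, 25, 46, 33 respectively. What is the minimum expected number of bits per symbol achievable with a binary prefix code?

2 bits/symbol

Probabilities are the counts divided by 149.
Repeatedly combine the two least-probable nodes; the expected code length is the sum of the merged weights.
merge 25/149 + 33/149 → 58/149
merge 45/149 + 46/149 → 91/149
merge 58/149 + 91/149 → 1
L = 58/149 + 91/149 + 1 = 2 bits/symbol.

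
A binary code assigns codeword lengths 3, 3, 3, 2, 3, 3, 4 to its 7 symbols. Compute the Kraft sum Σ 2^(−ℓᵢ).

0.9375

With common denominator 2^4 = 16: Σ 2^(−ℓᵢ) = 2/16 + 2/16 + 2/16 + 4/16 + 2/16 + 2/16 + 1/16 = 15/16 = 0.9375.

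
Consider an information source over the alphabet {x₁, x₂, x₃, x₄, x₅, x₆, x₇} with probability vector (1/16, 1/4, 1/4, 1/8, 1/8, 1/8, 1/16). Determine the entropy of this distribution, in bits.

2.625 bits

Each probability is a power of 1/2, so log₂(1/p) is an integer.
H = Σ p·log₂(1/p) = 1/16·4 + 1/4·2 + 1/4·2 + 1/8·3 + 1/8·3 + 1/8·3 + 1/16·4 = 2.625 bits.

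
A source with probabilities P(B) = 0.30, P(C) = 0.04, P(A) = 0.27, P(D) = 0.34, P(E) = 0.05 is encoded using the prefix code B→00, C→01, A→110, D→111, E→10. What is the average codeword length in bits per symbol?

L̄ = Σ pᵢ·ℓᵢ = 0.30·2 + 0.04·2 + 0.27·3 + 0.34·3 + 0.05·2 = 2.61 bits/symbol.

2.61 bits/symbol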